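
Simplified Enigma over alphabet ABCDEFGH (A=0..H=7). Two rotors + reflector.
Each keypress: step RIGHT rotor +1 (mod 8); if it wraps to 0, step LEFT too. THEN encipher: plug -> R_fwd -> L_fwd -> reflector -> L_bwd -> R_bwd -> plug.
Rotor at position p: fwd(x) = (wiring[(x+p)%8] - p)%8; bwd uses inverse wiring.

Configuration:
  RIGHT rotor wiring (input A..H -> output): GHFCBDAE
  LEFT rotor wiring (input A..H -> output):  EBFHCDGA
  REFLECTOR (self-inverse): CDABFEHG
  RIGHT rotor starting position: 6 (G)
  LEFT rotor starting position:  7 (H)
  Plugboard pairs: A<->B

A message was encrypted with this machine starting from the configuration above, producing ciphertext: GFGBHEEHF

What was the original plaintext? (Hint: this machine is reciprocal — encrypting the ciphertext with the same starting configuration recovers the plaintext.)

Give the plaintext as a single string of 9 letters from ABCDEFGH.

Char 1 ('G'): step: R->7, L=7; G->plug->G->R->E->L->A->refl->C->L'->C->R'->F->plug->F
Char 2 ('F'): step: R->0, L->0 (L advanced); F->plug->F->R->D->L->H->refl->G->L'->G->R'->A->plug->B
Char 3 ('G'): step: R->1, L=0; G->plug->G->R->D->L->H->refl->G->L'->G->R'->A->plug->B
Char 4 ('B'): step: R->2, L=0; B->plug->A->R->D->L->H->refl->G->L'->G->R'->E->plug->E
Char 5 ('H'): step: R->3, L=0; H->plug->H->R->C->L->F->refl->E->L'->A->R'->C->plug->C
Char 6 ('E'): step: R->4, L=0; E->plug->E->R->C->L->F->refl->E->L'->A->R'->D->plug->D
Char 7 ('E'): step: R->5, L=0; E->plug->E->R->C->L->F->refl->E->L'->A->R'->F->plug->F
Char 8 ('H'): step: R->6, L=0; H->plug->H->R->F->L->D->refl->B->L'->B->R'->D->plug->D
Char 9 ('F'): step: R->7, L=0; F->plug->F->R->C->L->F->refl->E->L'->A->R'->C->plug->C

Answer: FBBECDFDC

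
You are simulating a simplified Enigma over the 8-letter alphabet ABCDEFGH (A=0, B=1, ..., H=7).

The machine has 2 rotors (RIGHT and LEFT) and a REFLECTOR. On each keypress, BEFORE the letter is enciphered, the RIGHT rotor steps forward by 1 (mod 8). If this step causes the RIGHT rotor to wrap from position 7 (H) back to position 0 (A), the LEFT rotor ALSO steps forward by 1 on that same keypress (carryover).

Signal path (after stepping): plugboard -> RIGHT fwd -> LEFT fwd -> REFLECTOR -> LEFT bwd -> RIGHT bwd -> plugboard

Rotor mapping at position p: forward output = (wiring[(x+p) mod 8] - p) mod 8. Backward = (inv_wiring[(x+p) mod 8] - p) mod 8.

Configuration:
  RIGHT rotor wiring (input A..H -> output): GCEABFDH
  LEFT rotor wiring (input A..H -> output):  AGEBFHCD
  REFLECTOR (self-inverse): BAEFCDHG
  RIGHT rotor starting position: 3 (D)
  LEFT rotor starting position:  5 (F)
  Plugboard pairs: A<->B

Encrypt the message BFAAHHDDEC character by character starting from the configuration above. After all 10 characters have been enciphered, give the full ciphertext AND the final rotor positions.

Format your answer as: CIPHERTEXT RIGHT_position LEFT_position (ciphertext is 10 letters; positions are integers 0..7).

Char 1 ('B'): step: R->4, L=5; B->plug->A->R->F->L->H->refl->G->L'->C->R'->E->plug->E
Char 2 ('F'): step: R->5, L=5; F->plug->F->R->H->L->A->refl->B->L'->E->R'->H->plug->H
Char 3 ('A'): step: R->6, L=5; A->plug->B->R->B->L->F->refl->D->L'->D->R'->G->plug->G
Char 4 ('A'): step: R->7, L=5; A->plug->B->R->H->L->A->refl->B->L'->E->R'->H->plug->H
Char 5 ('H'): step: R->0, L->6 (L advanced); H->plug->H->R->H->L->B->refl->A->L'->D->R'->G->plug->G
Char 6 ('H'): step: R->1, L=6; H->plug->H->R->F->L->D->refl->F->L'->B->R'->A->plug->B
Char 7 ('D'): step: R->2, L=6; D->plug->D->R->D->L->A->refl->B->L'->H->R'->C->plug->C
Char 8 ('D'): step: R->3, L=6; D->plug->D->R->A->L->E->refl->C->L'->C->R'->C->plug->C
Char 9 ('E'): step: R->4, L=6; E->plug->E->R->C->L->C->refl->E->L'->A->R'->G->plug->G
Char 10 ('C'): step: R->5, L=6; C->plug->C->R->C->L->C->refl->E->L'->A->R'->A->plug->B
Final: ciphertext=EHGHGBCCGB, RIGHT=5, LEFT=6

Answer: EHGHGBCCGB 5 6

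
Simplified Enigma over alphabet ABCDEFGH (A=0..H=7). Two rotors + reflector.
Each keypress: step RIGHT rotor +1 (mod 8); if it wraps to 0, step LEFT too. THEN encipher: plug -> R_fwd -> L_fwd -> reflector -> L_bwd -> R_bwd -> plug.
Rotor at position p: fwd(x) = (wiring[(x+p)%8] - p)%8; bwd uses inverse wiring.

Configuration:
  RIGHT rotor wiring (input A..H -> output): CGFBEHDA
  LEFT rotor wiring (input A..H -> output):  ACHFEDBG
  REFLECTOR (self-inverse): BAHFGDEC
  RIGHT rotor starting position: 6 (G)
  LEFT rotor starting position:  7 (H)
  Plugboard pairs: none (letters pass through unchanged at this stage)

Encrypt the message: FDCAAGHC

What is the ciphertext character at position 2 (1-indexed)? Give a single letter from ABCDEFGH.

Char 1 ('F'): step: R->7, L=7; F->plug->F->R->F->L->F->refl->D->L'->C->R'->E->plug->E
Char 2 ('D'): step: R->0, L->0 (L advanced); D->plug->D->R->B->L->C->refl->H->L'->C->R'->A->plug->A

A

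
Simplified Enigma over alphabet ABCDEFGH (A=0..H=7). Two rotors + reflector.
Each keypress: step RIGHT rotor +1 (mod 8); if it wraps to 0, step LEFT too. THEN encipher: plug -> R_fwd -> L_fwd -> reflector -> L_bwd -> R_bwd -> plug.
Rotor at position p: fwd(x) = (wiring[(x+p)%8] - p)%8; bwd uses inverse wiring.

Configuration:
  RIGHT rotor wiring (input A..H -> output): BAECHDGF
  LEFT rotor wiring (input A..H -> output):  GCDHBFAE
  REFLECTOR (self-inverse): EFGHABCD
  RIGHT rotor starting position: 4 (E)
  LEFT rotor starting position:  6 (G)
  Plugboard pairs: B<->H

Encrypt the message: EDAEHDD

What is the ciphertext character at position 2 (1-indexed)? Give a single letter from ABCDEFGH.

Char 1 ('E'): step: R->5, L=6; E->plug->E->R->D->L->E->refl->A->L'->C->R'->H->plug->B
Char 2 ('D'): step: R->6, L=6; D->plug->D->R->C->L->A->refl->E->L'->D->R'->C->plug->C

C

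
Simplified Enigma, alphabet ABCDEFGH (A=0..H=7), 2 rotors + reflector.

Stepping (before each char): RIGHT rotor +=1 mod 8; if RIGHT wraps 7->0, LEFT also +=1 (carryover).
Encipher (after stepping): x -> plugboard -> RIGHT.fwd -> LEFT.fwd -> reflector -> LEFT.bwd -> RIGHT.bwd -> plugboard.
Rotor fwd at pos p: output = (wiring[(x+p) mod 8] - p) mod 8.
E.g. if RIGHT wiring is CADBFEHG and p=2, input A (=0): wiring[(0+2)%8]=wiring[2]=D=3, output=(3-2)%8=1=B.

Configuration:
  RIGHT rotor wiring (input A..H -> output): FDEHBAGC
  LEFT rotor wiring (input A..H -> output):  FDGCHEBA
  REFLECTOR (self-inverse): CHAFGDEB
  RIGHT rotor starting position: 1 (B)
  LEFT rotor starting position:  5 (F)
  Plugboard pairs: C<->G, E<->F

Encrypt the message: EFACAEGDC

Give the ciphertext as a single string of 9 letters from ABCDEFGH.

Answer: BDCFDBFBE

Derivation:
Char 1 ('E'): step: R->2, L=5; E->plug->F->R->A->L->H->refl->B->L'->F->R'->B->plug->B
Char 2 ('F'): step: R->3, L=5; F->plug->E->R->H->L->C->refl->A->L'->D->R'->D->plug->D
Char 3 ('A'): step: R->4, L=5; A->plug->A->R->F->L->B->refl->H->L'->A->R'->G->plug->C
Char 4 ('C'): step: R->5, L=5; C->plug->G->R->C->L->D->refl->F->L'->G->R'->E->plug->F
Char 5 ('A'): step: R->6, L=5; A->plug->A->R->A->L->H->refl->B->L'->F->R'->D->plug->D
Char 6 ('E'): step: R->7, L=5; E->plug->F->R->C->L->D->refl->F->L'->G->R'->B->plug->B
Char 7 ('G'): step: R->0, L->6 (L advanced); G->plug->C->R->E->L->A->refl->C->L'->B->R'->E->plug->F
Char 8 ('D'): step: R->1, L=6; D->plug->D->R->A->L->D->refl->F->L'->D->R'->B->plug->B
Char 9 ('C'): step: R->2, L=6; C->plug->G->R->D->L->F->refl->D->L'->A->R'->F->plug->E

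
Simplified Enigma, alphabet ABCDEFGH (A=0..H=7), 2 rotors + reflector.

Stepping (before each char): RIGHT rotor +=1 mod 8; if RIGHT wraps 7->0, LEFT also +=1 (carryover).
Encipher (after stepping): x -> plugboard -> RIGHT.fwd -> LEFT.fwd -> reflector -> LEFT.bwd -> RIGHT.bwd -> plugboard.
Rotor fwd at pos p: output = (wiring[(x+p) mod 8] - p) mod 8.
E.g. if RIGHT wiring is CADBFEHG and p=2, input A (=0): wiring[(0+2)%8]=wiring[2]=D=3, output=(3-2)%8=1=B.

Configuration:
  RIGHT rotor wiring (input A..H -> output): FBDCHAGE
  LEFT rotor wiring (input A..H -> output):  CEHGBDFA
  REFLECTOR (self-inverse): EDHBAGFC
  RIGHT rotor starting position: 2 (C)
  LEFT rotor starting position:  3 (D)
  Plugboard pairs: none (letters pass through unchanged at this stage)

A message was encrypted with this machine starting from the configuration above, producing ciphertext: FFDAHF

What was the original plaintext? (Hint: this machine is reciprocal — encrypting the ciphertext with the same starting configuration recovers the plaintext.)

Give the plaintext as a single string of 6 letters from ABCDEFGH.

Answer: AAFBCH

Derivation:
Char 1 ('F'): step: R->3, L=3; F->plug->F->R->C->L->A->refl->E->L'->H->R'->A->plug->A
Char 2 ('F'): step: R->4, L=3; F->plug->F->R->F->L->H->refl->C->L'->D->R'->A->plug->A
Char 3 ('D'): step: R->5, L=3; D->plug->D->R->A->L->D->refl->B->L'->G->R'->F->plug->F
Char 4 ('A'): step: R->6, L=3; A->plug->A->R->A->L->D->refl->B->L'->G->R'->B->plug->B
Char 5 ('H'): step: R->7, L=3; H->plug->H->R->H->L->E->refl->A->L'->C->R'->C->plug->C
Char 6 ('F'): step: R->0, L->4 (L advanced); F->plug->F->R->A->L->F->refl->G->L'->E->R'->H->plug->H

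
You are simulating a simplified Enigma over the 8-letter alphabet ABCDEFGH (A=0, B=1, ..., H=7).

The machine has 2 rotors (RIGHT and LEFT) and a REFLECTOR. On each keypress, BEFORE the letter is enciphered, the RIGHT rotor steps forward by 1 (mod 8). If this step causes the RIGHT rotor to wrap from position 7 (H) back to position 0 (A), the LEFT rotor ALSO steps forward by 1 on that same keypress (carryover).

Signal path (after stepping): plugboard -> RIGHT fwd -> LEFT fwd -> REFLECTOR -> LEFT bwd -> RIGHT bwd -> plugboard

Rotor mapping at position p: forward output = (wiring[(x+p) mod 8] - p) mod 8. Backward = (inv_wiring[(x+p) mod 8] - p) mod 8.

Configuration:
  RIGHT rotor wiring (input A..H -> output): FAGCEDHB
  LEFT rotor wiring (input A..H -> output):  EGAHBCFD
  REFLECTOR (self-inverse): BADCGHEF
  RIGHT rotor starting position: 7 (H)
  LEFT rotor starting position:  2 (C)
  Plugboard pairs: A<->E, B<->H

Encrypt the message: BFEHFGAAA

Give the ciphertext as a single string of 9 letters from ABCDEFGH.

Char 1 ('B'): step: R->0, L->3 (L advanced); B->plug->H->R->B->L->G->refl->E->L'->A->R'->B->plug->H
Char 2 ('F'): step: R->1, L=3; F->plug->F->R->G->L->D->refl->C->L'->D->R'->D->plug->D
Char 3 ('E'): step: R->2, L=3; E->plug->A->R->E->L->A->refl->B->L'->F->R'->E->plug->A
Char 4 ('H'): step: R->3, L=3; H->plug->B->R->B->L->G->refl->E->L'->A->R'->C->plug->C
Char 5 ('F'): step: R->4, L=3; F->plug->F->R->E->L->A->refl->B->L'->F->R'->D->plug->D
Char 6 ('G'): step: R->5, L=3; G->plug->G->R->F->L->B->refl->A->L'->E->R'->C->plug->C
Char 7 ('A'): step: R->6, L=3; A->plug->E->R->A->L->E->refl->G->L'->B->R'->A->plug->E
Char 8 ('A'): step: R->7, L=3; A->plug->E->R->D->L->C->refl->D->L'->G->R'->B->plug->H
Char 9 ('A'): step: R->0, L->4 (L advanced); A->plug->E->R->E->L->A->refl->B->L'->C->R'->D->plug->D

Answer: HDACDCEHD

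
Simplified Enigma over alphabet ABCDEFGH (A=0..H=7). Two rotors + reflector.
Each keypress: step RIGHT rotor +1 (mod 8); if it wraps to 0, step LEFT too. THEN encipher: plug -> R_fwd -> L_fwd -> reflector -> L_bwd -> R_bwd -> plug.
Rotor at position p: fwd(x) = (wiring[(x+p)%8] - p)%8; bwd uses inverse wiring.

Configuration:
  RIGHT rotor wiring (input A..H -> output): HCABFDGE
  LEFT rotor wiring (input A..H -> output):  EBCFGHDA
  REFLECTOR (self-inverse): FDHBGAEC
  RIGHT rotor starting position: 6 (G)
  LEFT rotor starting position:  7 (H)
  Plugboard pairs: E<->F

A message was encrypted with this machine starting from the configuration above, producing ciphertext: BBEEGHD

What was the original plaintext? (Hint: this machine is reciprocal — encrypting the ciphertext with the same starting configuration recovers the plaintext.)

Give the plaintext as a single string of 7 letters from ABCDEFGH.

Char 1 ('B'): step: R->7, L=7; B->plug->B->R->A->L->B->refl->D->L'->D->R'->C->plug->C
Char 2 ('B'): step: R->0, L->0 (L advanced); B->plug->B->R->C->L->C->refl->H->L'->F->R'->E->plug->F
Char 3 ('E'): step: R->1, L=0; E->plug->F->R->F->L->H->refl->C->L'->C->R'->E->plug->F
Char 4 ('E'): step: R->2, L=0; E->plug->F->R->C->L->C->refl->H->L'->F->R'->G->plug->G
Char 5 ('G'): step: R->3, L=0; G->plug->G->R->H->L->A->refl->F->L'->D->R'->D->plug->D
Char 6 ('H'): step: R->4, L=0; H->plug->H->R->F->L->H->refl->C->L'->C->R'->C->plug->C
Char 7 ('D'): step: R->5, L=0; D->plug->D->R->C->L->C->refl->H->L'->F->R'->E->plug->F

Answer: CFFGDCF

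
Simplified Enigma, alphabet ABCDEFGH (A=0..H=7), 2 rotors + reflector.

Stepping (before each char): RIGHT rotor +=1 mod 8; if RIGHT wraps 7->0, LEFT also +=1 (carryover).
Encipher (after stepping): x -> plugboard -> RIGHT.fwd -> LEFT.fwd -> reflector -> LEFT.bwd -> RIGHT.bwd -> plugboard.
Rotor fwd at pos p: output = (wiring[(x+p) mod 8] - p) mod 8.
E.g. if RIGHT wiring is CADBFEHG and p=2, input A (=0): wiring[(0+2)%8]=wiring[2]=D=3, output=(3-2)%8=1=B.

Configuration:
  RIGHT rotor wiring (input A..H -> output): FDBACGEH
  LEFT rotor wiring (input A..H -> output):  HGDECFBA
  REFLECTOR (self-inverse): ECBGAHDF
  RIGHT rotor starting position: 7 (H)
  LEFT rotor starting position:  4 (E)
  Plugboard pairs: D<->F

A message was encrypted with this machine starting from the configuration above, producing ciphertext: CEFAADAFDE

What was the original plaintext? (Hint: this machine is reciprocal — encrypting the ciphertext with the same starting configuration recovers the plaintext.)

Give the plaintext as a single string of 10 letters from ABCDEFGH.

Char 1 ('C'): step: R->0, L->5 (L advanced); C->plug->C->R->B->L->E->refl->A->L'->A->R'->D->plug->F
Char 2 ('E'): step: R->1, L=5; E->plug->E->R->F->L->G->refl->D->L'->C->R'->A->plug->A
Char 3 ('F'): step: R->2, L=5; F->plug->D->R->E->L->B->refl->C->L'->D->R'->G->plug->G
Char 4 ('A'): step: R->3, L=5; A->plug->A->R->F->L->G->refl->D->L'->C->R'->F->plug->D
Char 5 ('A'): step: R->4, L=5; A->plug->A->R->G->L->H->refl->F->L'->H->R'->F->plug->D
Char 6 ('D'): step: R->5, L=5; D->plug->F->R->E->L->B->refl->C->L'->D->R'->G->plug->G
Char 7 ('A'): step: R->6, L=5; A->plug->A->R->G->L->H->refl->F->L'->H->R'->C->plug->C
Char 8 ('F'): step: R->7, L=5; F->plug->D->R->C->L->D->refl->G->L'->F->R'->H->plug->H
Char 9 ('D'): step: R->0, L->6 (L advanced); D->plug->F->R->G->L->E->refl->A->L'->D->R'->B->plug->B
Char 10 ('E'): step: R->1, L=6; E->plug->E->R->F->L->G->refl->D->L'->A->R'->B->plug->B

Answer: FAGDDGCHBB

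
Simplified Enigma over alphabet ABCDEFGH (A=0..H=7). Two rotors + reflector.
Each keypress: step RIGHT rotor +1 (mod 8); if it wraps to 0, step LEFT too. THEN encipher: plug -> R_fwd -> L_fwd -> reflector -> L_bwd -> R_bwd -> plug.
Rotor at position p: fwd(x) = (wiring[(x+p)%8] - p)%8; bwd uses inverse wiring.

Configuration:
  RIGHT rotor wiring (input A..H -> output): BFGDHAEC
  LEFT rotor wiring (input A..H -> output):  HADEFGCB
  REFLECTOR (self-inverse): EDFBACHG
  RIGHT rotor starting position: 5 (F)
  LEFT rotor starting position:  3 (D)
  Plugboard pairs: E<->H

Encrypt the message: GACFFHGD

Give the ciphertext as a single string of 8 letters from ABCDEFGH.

Char 1 ('G'): step: R->6, L=3; G->plug->G->R->B->L->C->refl->F->L'->G->R'->A->plug->A
Char 2 ('A'): step: R->7, L=3; A->plug->A->R->D->L->H->refl->G->L'->E->R'->E->plug->H
Char 3 ('C'): step: R->0, L->4 (L advanced); C->plug->C->R->G->L->H->refl->G->L'->C->R'->H->plug->E
Char 4 ('F'): step: R->1, L=4; F->plug->F->R->D->L->F->refl->C->L'->B->R'->G->plug->G
Char 5 ('F'): step: R->2, L=4; F->plug->F->R->A->L->B->refl->D->L'->E->R'->A->plug->A
Char 6 ('H'): step: R->3, L=4; H->plug->E->R->H->L->A->refl->E->L'->F->R'->C->plug->C
Char 7 ('G'): step: R->4, L=4; G->plug->G->R->C->L->G->refl->H->L'->G->R'->D->plug->D
Char 8 ('D'): step: R->5, L=4; D->plug->D->R->E->L->D->refl->B->L'->A->R'->E->plug->H

Answer: AHEGACDH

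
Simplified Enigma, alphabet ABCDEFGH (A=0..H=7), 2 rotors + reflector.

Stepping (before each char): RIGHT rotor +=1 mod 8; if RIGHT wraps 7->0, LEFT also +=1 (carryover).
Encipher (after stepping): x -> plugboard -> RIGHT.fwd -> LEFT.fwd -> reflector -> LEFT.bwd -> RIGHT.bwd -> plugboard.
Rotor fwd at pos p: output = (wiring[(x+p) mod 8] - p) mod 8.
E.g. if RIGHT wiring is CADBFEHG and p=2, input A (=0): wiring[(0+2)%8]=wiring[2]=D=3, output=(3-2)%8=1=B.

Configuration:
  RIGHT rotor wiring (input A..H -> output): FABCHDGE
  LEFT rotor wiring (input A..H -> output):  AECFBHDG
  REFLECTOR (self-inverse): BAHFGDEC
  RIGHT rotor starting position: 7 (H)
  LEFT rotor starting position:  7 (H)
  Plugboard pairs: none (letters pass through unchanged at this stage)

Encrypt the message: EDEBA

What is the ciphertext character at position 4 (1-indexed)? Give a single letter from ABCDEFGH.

Char 1 ('E'): step: R->0, L->0 (L advanced); E->plug->E->R->H->L->G->refl->E->L'->B->R'->C->plug->C
Char 2 ('D'): step: R->1, L=0; D->plug->D->R->G->L->D->refl->F->L'->D->R'->G->plug->G
Char 3 ('E'): step: R->2, L=0; E->plug->E->R->E->L->B->refl->A->L'->A->R'->B->plug->B
Char 4 ('B'): step: R->3, L=0; B->plug->B->R->E->L->B->refl->A->L'->A->R'->C->plug->C

C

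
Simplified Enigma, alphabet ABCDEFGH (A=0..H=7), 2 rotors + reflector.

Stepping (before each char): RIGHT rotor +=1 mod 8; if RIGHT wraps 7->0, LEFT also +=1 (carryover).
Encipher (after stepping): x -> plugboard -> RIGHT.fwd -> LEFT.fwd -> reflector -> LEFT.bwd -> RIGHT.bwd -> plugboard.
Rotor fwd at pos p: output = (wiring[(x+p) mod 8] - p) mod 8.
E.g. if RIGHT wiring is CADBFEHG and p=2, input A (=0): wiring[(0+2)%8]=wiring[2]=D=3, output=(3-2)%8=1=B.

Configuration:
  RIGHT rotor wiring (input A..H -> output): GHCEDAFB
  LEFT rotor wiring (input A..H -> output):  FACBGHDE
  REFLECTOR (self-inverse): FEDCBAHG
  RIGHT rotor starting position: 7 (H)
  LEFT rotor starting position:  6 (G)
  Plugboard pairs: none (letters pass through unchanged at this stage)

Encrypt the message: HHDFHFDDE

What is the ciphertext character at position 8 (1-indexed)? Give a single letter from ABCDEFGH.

Char 1 ('H'): step: R->0, L->7 (L advanced); H->plug->H->R->B->L->G->refl->H->L'->F->R'->G->plug->G
Char 2 ('H'): step: R->1, L=7; H->plug->H->R->F->L->H->refl->G->L'->B->R'->B->plug->B
Char 3 ('D'): step: R->2, L=7; D->plug->D->R->G->L->A->refl->F->L'->A->R'->A->plug->A
Char 4 ('F'): step: R->3, L=7; F->plug->F->R->D->L->D->refl->C->L'->E->R'->G->plug->G
Char 5 ('H'): step: R->4, L=7; H->plug->H->R->A->L->F->refl->A->L'->G->R'->G->plug->G
Char 6 ('F'): step: R->5, L=7; F->plug->F->R->F->L->H->refl->G->L'->B->R'->D->plug->D
Char 7 ('D'): step: R->6, L=7; D->plug->D->R->B->L->G->refl->H->L'->F->R'->G->plug->G
Char 8 ('D'): step: R->7, L=7; D->plug->D->R->D->L->D->refl->C->L'->E->R'->F->plug->F

F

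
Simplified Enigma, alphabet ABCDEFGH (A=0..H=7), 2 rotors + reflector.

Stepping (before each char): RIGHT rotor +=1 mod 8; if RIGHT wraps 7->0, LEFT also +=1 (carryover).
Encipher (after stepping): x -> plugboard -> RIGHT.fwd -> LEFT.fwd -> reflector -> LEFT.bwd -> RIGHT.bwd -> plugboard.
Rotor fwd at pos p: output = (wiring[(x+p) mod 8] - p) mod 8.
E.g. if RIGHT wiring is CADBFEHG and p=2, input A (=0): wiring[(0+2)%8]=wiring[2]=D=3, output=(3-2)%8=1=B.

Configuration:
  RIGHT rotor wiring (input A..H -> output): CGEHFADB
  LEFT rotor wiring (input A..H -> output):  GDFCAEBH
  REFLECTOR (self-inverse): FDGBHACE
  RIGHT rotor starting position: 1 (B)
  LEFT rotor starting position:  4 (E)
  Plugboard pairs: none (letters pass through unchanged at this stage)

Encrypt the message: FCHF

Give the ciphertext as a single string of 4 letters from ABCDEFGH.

Char 1 ('F'): step: R->2, L=4; F->plug->F->R->H->L->G->refl->C->L'->E->R'->H->plug->H
Char 2 ('C'): step: R->3, L=4; C->plug->C->R->F->L->H->refl->E->L'->A->R'->D->plug->D
Char 3 ('H'): step: R->4, L=4; H->plug->H->R->D->L->D->refl->B->L'->G->R'->E->plug->E
Char 4 ('F'): step: R->5, L=4; F->plug->F->R->H->L->G->refl->C->L'->E->R'->C->plug->C

Answer: HDEC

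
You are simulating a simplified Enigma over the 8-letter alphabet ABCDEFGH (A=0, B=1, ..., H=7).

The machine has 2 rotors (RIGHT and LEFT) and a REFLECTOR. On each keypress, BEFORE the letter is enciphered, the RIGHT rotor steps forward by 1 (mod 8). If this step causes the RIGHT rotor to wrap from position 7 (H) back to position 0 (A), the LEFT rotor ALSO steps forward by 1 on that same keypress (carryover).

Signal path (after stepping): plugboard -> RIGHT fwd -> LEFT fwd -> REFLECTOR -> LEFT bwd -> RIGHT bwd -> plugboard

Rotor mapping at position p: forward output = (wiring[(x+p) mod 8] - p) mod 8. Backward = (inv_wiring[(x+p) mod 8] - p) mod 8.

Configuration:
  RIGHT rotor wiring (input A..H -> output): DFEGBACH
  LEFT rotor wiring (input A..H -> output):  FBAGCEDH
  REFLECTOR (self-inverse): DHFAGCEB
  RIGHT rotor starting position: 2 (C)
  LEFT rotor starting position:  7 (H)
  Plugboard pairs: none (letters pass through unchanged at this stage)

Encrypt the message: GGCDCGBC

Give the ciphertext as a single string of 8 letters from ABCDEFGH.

Char 1 ('G'): step: R->3, L=7; G->plug->G->R->C->L->C->refl->F->L'->G->R'->B->plug->B
Char 2 ('G'): step: R->4, L=7; G->plug->G->R->A->L->A->refl->D->L'->F->R'->A->plug->A
Char 3 ('C'): step: R->5, L=7; C->plug->C->R->C->L->C->refl->F->L'->G->R'->D->plug->D
Char 4 ('D'): step: R->6, L=7; D->plug->D->R->H->L->E->refl->G->L'->B->R'->B->plug->B
Char 5 ('C'): step: R->7, L=7; C->plug->C->R->G->L->F->refl->C->L'->C->R'->F->plug->F
Char 6 ('G'): step: R->0, L->0 (L advanced); G->plug->G->R->C->L->A->refl->D->L'->G->R'->D->plug->D
Char 7 ('B'): step: R->1, L=0; B->plug->B->R->D->L->G->refl->E->L'->F->R'->C->plug->C
Char 8 ('C'): step: R->2, L=0; C->plug->C->R->H->L->H->refl->B->L'->B->R'->G->plug->G

Answer: BADBFDCG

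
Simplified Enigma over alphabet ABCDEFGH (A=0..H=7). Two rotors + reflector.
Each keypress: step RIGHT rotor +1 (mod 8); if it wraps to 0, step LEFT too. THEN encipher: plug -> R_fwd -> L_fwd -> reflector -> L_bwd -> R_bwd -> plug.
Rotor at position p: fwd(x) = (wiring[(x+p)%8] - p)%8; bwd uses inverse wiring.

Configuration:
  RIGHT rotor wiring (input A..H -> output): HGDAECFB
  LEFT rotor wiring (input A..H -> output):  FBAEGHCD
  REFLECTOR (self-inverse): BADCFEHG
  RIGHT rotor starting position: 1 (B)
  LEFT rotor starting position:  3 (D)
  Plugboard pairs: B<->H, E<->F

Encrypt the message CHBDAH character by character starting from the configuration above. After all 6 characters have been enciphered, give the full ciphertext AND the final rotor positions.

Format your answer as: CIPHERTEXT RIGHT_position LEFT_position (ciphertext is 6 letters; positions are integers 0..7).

Char 1 ('C'): step: R->2, L=3; C->plug->C->R->C->L->E->refl->F->L'->H->R'->F->plug->E
Char 2 ('H'): step: R->3, L=3; H->plug->B->R->B->L->D->refl->C->L'->F->R'->A->plug->A
Char 3 ('B'): step: R->4, L=3; B->plug->H->R->E->L->A->refl->B->L'->A->R'->A->plug->A
Char 4 ('D'): step: R->5, L=3; D->plug->D->R->C->L->E->refl->F->L'->H->R'->H->plug->B
Char 5 ('A'): step: R->6, L=3; A->plug->A->R->H->L->F->refl->E->L'->C->R'->F->plug->E
Char 6 ('H'): step: R->7, L=3; H->plug->B->R->A->L->B->refl->A->L'->E->R'->D->plug->D
Final: ciphertext=EAABED, RIGHT=7, LEFT=3

Answer: EAABED 7 3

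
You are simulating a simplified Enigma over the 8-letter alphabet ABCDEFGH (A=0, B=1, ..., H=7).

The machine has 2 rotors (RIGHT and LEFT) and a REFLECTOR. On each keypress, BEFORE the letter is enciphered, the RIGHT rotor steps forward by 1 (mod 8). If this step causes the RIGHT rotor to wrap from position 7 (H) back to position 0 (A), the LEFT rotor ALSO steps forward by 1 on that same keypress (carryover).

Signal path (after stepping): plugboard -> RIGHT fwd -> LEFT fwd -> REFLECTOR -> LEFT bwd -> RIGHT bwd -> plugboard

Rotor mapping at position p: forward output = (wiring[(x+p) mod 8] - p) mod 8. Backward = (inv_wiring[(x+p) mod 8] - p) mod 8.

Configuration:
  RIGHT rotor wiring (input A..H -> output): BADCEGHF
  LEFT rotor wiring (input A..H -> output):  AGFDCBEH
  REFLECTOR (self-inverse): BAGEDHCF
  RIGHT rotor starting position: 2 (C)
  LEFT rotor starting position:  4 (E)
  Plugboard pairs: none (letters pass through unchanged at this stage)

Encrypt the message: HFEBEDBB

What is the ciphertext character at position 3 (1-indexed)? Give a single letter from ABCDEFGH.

Char 1 ('H'): step: R->3, L=4; H->plug->H->R->A->L->G->refl->C->L'->F->R'->G->plug->G
Char 2 ('F'): step: R->4, L=4; F->plug->F->R->E->L->E->refl->D->L'->D->R'->C->plug->C
Char 3 ('E'): step: R->5, L=4; E->plug->E->R->D->L->D->refl->E->L'->E->R'->D->plug->D

D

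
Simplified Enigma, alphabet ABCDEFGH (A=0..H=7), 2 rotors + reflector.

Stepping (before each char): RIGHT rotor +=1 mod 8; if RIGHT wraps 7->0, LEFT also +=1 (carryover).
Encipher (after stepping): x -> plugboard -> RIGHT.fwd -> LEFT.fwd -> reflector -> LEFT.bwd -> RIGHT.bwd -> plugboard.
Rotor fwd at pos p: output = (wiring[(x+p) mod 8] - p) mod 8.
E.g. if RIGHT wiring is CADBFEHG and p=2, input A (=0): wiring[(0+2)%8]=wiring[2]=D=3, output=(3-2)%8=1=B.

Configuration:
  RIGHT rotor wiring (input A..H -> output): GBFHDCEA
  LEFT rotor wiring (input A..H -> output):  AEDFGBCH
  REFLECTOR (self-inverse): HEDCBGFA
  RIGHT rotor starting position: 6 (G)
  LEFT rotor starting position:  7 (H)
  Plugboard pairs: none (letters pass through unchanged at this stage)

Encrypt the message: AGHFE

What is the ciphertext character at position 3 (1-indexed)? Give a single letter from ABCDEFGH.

Char 1 ('A'): step: R->7, L=7; A->plug->A->R->B->L->B->refl->E->L'->D->R'->G->plug->G
Char 2 ('G'): step: R->0, L->0 (L advanced); G->plug->G->R->E->L->G->refl->F->L'->D->R'->E->plug->E
Char 3 ('H'): step: R->1, L=0; H->plug->H->R->F->L->B->refl->E->L'->B->R'->E->plug->E

E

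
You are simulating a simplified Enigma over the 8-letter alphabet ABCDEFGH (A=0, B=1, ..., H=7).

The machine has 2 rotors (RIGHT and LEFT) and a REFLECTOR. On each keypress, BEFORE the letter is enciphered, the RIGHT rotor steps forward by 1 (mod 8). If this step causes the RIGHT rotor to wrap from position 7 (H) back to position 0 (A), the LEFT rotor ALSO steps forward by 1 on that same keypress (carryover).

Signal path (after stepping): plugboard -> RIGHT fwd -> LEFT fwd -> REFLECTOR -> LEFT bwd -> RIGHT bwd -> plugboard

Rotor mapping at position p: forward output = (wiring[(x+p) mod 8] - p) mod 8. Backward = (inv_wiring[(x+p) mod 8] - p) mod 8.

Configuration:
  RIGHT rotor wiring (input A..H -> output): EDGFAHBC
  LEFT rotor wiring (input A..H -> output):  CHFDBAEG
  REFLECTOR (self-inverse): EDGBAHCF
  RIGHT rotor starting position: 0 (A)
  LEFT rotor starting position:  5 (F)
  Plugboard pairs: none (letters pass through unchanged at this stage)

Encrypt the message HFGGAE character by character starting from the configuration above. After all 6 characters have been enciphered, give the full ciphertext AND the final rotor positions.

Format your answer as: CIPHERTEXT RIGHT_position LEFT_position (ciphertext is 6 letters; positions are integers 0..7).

Char 1 ('H'): step: R->1, L=5; H->plug->H->R->D->L->F->refl->H->L'->B->R'->G->plug->G
Char 2 ('F'): step: R->2, L=5; F->plug->F->R->A->L->D->refl->B->L'->C->R'->G->plug->G
Char 3 ('G'): step: R->3, L=5; G->plug->G->R->A->L->D->refl->B->L'->C->R'->A->plug->A
Char 4 ('G'): step: R->4, L=5; G->plug->G->R->C->L->B->refl->D->L'->A->R'->E->plug->E
Char 5 ('A'): step: R->5, L=5; A->plug->A->R->C->L->B->refl->D->L'->A->R'->G->plug->G
Char 6 ('E'): step: R->6, L=5; E->plug->E->R->A->L->D->refl->B->L'->C->R'->G->plug->G
Final: ciphertext=GGAEGG, RIGHT=6, LEFT=5

Answer: GGAEGG 6 5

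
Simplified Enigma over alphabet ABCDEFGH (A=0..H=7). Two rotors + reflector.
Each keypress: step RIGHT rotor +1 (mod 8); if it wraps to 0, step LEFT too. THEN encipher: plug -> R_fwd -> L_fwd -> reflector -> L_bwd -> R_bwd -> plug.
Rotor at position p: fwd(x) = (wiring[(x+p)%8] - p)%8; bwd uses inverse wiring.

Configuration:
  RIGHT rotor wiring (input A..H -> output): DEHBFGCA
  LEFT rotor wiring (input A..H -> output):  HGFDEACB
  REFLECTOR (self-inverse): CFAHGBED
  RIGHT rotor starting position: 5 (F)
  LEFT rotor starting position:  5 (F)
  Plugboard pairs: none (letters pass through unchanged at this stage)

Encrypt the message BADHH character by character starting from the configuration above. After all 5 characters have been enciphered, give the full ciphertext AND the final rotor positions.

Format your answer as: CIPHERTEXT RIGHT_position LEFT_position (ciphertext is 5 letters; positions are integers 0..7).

Answer: DBBEA 2 6

Derivation:
Char 1 ('B'): step: R->6, L=5; B->plug->B->R->C->L->E->refl->G->L'->G->R'->D->plug->D
Char 2 ('A'): step: R->7, L=5; A->plug->A->R->B->L->F->refl->B->L'->E->R'->B->plug->B
Char 3 ('D'): step: R->0, L->6 (L advanced); D->plug->D->R->B->L->D->refl->H->L'->E->R'->B->plug->B
Char 4 ('H'): step: R->1, L=6; H->plug->H->R->C->L->B->refl->F->L'->F->R'->E->plug->E
Char 5 ('H'): step: R->2, L=6; H->plug->H->R->C->L->B->refl->F->L'->F->R'->A->plug->A
Final: ciphertext=DBBEA, RIGHT=2, LEFT=6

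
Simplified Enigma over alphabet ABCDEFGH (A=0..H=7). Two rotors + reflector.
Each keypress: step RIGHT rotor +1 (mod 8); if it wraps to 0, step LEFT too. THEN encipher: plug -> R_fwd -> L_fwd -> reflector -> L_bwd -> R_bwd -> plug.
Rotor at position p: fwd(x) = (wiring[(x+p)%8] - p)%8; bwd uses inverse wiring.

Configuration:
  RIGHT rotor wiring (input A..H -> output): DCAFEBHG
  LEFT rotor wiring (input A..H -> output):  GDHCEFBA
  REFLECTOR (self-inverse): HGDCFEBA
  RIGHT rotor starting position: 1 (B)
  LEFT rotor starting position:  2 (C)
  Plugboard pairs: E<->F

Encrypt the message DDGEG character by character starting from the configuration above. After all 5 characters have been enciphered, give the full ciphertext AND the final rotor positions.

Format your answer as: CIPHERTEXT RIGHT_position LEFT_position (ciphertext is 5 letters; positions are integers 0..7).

Char 1 ('D'): step: R->2, L=2; D->plug->D->R->H->L->B->refl->G->L'->F->R'->E->plug->F
Char 2 ('D'): step: R->3, L=2; D->plug->D->R->E->L->H->refl->A->L'->B->R'->B->plug->B
Char 3 ('G'): step: R->4, L=2; G->plug->G->R->E->L->H->refl->A->L'->B->R'->H->plug->H
Char 4 ('E'): step: R->5, L=2; E->plug->F->R->D->L->D->refl->C->L'->C->R'->B->plug->B
Char 5 ('G'): step: R->6, L=2; G->plug->G->R->G->L->E->refl->F->L'->A->R'->B->plug->B
Final: ciphertext=FBHBB, RIGHT=6, LEFT=2

Answer: FBHBB 6 2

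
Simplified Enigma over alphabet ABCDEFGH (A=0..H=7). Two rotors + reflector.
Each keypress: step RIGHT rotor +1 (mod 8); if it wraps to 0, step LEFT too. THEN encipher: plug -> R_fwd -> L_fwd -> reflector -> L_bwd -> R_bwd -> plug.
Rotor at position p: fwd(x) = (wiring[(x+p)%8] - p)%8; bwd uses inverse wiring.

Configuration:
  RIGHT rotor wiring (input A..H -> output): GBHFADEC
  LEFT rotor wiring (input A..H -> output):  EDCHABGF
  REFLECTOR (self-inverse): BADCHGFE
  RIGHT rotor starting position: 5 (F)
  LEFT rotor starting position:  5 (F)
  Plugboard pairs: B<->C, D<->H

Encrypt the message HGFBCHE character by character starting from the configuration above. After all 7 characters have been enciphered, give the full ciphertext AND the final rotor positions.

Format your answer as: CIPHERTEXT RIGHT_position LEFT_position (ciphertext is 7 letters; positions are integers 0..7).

Answer: BDDGEDG 4 6

Derivation:
Char 1 ('H'): step: R->6, L=5; H->plug->D->R->D->L->H->refl->E->L'->A->R'->C->plug->B
Char 2 ('G'): step: R->7, L=5; G->plug->G->R->E->L->G->refl->F->L'->F->R'->H->plug->D
Char 3 ('F'): step: R->0, L->6 (L advanced); F->plug->F->R->D->L->F->refl->G->L'->C->R'->H->plug->D
Char 4 ('B'): step: R->1, L=6; B->plug->C->R->E->L->E->refl->H->L'->B->R'->G->plug->G
Char 5 ('C'): step: R->2, L=6; C->plug->B->R->D->L->F->refl->G->L'->C->R'->E->plug->E
Char 6 ('H'): step: R->3, L=6; H->plug->D->R->B->L->H->refl->E->L'->E->R'->H->plug->D
Char 7 ('E'): step: R->4, L=6; E->plug->E->R->C->L->G->refl->F->L'->D->R'->G->plug->G
Final: ciphertext=BDDGEDG, RIGHT=4, LEFT=6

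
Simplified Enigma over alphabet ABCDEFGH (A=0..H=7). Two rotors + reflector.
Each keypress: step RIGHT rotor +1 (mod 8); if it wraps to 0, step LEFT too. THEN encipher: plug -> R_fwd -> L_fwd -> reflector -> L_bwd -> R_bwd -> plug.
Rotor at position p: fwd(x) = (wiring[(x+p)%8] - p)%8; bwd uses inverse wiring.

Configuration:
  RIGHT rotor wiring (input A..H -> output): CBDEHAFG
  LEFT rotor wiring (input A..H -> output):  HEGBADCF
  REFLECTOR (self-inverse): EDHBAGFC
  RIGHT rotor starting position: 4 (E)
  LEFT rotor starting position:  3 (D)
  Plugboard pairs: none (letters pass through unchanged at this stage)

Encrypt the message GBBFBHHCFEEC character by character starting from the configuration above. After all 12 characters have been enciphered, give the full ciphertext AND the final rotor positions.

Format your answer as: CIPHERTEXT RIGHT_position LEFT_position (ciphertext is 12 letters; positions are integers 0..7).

Char 1 ('G'): step: R->5, L=3; G->plug->G->R->H->L->D->refl->B->L'->G->R'->F->plug->F
Char 2 ('B'): step: R->6, L=3; B->plug->B->R->A->L->G->refl->F->L'->B->R'->G->plug->G
Char 3 ('B'): step: R->7, L=3; B->plug->B->R->D->L->H->refl->C->L'->E->R'->D->plug->D
Char 4 ('F'): step: R->0, L->4 (L advanced); F->plug->F->R->A->L->E->refl->A->L'->F->R'->G->plug->G
Char 5 ('B'): step: R->1, L=4; B->plug->B->R->C->L->G->refl->F->L'->H->R'->E->plug->E
Char 6 ('H'): step: R->2, L=4; H->plug->H->R->H->L->F->refl->G->L'->C->R'->B->plug->B
Char 7 ('H'): step: R->3, L=4; H->plug->H->R->A->L->E->refl->A->L'->F->R'->C->plug->C
Char 8 ('C'): step: R->4, L=4; C->plug->C->R->B->L->H->refl->C->L'->G->R'->E->plug->E
Char 9 ('F'): step: R->5, L=4; F->plug->F->R->G->L->C->refl->H->L'->B->R'->C->plug->C
Char 10 ('E'): step: R->6, L=4; E->plug->E->R->F->L->A->refl->E->L'->A->R'->B->plug->B
Char 11 ('E'): step: R->7, L=4; E->plug->E->R->F->L->A->refl->E->L'->A->R'->F->plug->F
Char 12 ('C'): step: R->0, L->5 (L advanced); C->plug->C->R->D->L->C->refl->H->L'->E->R'->D->plug->D
Final: ciphertext=FGDGEBCECBFD, RIGHT=0, LEFT=5

Answer: FGDGEBCECBFD 0 5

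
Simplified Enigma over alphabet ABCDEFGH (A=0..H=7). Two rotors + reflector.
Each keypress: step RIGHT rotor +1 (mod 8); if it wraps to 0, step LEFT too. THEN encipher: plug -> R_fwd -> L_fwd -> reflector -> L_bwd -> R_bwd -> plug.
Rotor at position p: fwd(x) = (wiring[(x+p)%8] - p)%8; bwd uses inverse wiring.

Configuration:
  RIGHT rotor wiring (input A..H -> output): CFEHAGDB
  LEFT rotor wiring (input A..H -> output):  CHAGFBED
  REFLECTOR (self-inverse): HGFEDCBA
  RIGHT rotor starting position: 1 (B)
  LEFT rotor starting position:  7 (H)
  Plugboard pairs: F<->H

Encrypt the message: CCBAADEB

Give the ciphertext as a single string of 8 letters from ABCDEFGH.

Answer: HBAEBBCE

Derivation:
Char 1 ('C'): step: R->2, L=7; C->plug->C->R->G->L->C->refl->F->L'->H->R'->F->plug->H
Char 2 ('C'): step: R->3, L=7; C->plug->C->R->D->L->B->refl->G->L'->F->R'->B->plug->B
Char 3 ('B'): step: R->4, L=7; B->plug->B->R->C->L->A->refl->H->L'->E->R'->A->plug->A
Char 4 ('A'): step: R->5, L=7; A->plug->A->R->B->L->D->refl->E->L'->A->R'->E->plug->E
Char 5 ('A'): step: R->6, L=7; A->plug->A->R->F->L->G->refl->B->L'->D->R'->B->plug->B
Char 6 ('D'): step: R->7, L=7; D->plug->D->R->F->L->G->refl->B->L'->D->R'->B->plug->B
Char 7 ('E'): step: R->0, L->0 (L advanced); E->plug->E->R->A->L->C->refl->F->L'->E->R'->C->plug->C
Char 8 ('B'): step: R->1, L=0; B->plug->B->R->D->L->G->refl->B->L'->F->R'->E->plug->E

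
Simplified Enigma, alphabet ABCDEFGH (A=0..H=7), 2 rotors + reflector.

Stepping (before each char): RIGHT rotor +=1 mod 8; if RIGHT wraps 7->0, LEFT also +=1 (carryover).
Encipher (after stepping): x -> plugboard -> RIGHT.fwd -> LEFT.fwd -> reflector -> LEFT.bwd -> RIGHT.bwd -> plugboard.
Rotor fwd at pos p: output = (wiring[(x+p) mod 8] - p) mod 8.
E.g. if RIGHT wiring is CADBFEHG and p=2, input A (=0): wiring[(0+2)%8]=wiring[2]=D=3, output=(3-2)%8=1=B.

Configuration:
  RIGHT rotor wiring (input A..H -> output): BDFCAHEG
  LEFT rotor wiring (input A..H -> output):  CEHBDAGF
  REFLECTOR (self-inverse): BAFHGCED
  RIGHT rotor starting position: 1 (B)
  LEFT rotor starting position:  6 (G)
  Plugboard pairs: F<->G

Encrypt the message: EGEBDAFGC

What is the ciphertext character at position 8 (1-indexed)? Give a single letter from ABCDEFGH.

Char 1 ('E'): step: R->2, L=6; E->plug->E->R->C->L->E->refl->G->L'->D->R'->A->plug->A
Char 2 ('G'): step: R->3, L=6; G->plug->F->R->G->L->F->refl->C->L'->H->R'->A->plug->A
Char 3 ('E'): step: R->4, L=6; E->plug->E->R->F->L->D->refl->H->L'->B->R'->G->plug->F
Char 4 ('B'): step: R->5, L=6; B->plug->B->R->H->L->C->refl->F->L'->G->R'->E->plug->E
Char 5 ('D'): step: R->6, L=6; D->plug->D->R->F->L->D->refl->H->L'->B->R'->H->plug->H
Char 6 ('A'): step: R->7, L=6; A->plug->A->R->H->L->C->refl->F->L'->G->R'->D->plug->D
Char 7 ('F'): step: R->0, L->7 (L advanced); F->plug->G->R->E->L->C->refl->F->L'->C->R'->D->plug->D
Char 8 ('G'): step: R->1, L=7; G->plug->F->R->D->L->A->refl->B->L'->G->R'->E->plug->E

E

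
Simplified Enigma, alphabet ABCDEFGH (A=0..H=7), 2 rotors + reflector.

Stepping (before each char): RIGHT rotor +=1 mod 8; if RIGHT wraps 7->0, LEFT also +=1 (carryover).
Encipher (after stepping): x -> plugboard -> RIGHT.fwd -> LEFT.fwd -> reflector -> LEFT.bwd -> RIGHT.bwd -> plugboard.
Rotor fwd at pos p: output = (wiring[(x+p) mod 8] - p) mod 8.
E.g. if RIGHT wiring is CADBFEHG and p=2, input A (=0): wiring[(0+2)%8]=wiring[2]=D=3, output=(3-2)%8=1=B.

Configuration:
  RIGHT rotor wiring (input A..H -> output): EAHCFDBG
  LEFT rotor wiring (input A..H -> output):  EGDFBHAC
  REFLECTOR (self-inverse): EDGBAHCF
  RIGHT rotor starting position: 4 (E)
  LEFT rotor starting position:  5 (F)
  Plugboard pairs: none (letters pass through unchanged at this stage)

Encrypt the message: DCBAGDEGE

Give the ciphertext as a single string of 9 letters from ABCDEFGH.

Answer: AGDEDCFAC

Derivation:
Char 1 ('D'): step: R->5, L=5; D->plug->D->R->H->L->E->refl->A->L'->G->R'->A->plug->A
Char 2 ('C'): step: R->6, L=5; C->plug->C->R->G->L->A->refl->E->L'->H->R'->G->plug->G
Char 3 ('B'): step: R->7, L=5; B->plug->B->R->F->L->G->refl->C->L'->A->R'->D->plug->D
Char 4 ('A'): step: R->0, L->6 (L advanced); A->plug->A->R->E->L->F->refl->H->L'->F->R'->E->plug->E
Char 5 ('G'): step: R->1, L=6; G->plug->G->R->F->L->H->refl->F->L'->E->R'->D->plug->D
Char 6 ('D'): step: R->2, L=6; D->plug->D->R->B->L->E->refl->A->L'->D->R'->C->plug->C
Char 7 ('E'): step: R->3, L=6; E->plug->E->R->D->L->A->refl->E->L'->B->R'->F->plug->F
Char 8 ('G'): step: R->4, L=6; G->plug->G->R->D->L->A->refl->E->L'->B->R'->A->plug->A
Char 9 ('E'): step: R->5, L=6; E->plug->E->R->D->L->A->refl->E->L'->B->R'->C->plug->C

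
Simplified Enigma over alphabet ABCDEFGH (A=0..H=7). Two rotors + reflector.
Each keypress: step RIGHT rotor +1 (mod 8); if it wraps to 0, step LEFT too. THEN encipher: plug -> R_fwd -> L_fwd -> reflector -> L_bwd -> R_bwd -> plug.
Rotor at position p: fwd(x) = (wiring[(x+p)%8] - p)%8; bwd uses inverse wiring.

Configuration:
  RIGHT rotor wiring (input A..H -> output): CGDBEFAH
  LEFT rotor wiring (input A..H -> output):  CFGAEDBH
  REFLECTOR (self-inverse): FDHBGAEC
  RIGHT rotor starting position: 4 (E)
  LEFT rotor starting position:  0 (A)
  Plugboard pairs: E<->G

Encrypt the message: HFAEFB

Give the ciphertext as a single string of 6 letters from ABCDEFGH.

Char 1 ('H'): step: R->5, L=0; H->plug->H->R->H->L->H->refl->C->L'->A->R'->A->plug->A
Char 2 ('F'): step: R->6, L=0; F->plug->F->R->D->L->A->refl->F->L'->B->R'->B->plug->B
Char 3 ('A'): step: R->7, L=0; A->plug->A->R->A->L->C->refl->H->L'->H->R'->C->plug->C
Char 4 ('E'): step: R->0, L->1 (L advanced); E->plug->G->R->A->L->E->refl->G->L'->G->R'->B->plug->B
Char 5 ('F'): step: R->1, L=1; F->plug->F->R->H->L->B->refl->D->L'->D->R'->D->plug->D
Char 6 ('B'): step: R->2, L=1; B->plug->B->R->H->L->B->refl->D->L'->D->R'->D->plug->D

Answer: ABCBDD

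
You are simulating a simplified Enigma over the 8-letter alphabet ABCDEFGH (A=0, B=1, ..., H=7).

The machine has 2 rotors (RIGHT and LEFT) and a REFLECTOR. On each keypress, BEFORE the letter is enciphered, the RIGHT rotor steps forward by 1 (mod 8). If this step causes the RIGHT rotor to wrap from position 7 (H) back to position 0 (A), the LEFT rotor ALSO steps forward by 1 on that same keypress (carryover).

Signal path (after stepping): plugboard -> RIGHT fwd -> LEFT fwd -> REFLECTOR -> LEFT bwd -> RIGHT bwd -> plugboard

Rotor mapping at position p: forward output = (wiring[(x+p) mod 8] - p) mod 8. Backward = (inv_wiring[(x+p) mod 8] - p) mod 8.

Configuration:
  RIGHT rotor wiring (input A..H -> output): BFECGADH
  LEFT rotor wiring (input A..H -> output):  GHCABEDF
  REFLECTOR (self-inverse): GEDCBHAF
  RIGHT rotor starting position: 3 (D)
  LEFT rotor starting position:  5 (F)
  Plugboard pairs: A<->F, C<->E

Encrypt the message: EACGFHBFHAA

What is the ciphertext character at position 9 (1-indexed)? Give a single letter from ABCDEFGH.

Char 1 ('E'): step: R->4, L=5; E->plug->C->R->H->L->E->refl->B->L'->D->R'->D->plug->D
Char 2 ('A'): step: R->5, L=5; A->plug->F->R->H->L->E->refl->B->L'->D->R'->A->plug->F
Char 3 ('C'): step: R->6, L=5; C->plug->E->R->G->L->D->refl->C->L'->E->R'->F->plug->A
Char 4 ('G'): step: R->7, L=5; G->plug->G->R->B->L->G->refl->A->L'->C->R'->B->plug->B
Char 5 ('F'): step: R->0, L->6 (L advanced); F->plug->A->R->B->L->H->refl->F->L'->A->R'->F->plug->A
Char 6 ('H'): step: R->1, L=6; H->plug->H->R->A->L->F->refl->H->L'->B->R'->C->plug->E
Char 7 ('B'): step: R->2, L=6; B->plug->B->R->A->L->F->refl->H->L'->B->R'->E->plug->C
Char 8 ('F'): step: R->3, L=6; F->plug->A->R->H->L->G->refl->A->L'->C->R'->G->plug->G
Char 9 ('H'): step: R->4, L=6; H->plug->H->R->G->L->D->refl->C->L'->F->R'->E->plug->C

C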